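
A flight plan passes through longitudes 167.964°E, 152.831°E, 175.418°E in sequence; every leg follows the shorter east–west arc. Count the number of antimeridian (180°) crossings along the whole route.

0

Leg 1: +167.964° → +152.831°, shortest Δλ = -15.133° (west) — does not cross 180°.
Leg 2: +152.831° → +175.418°, shortest Δλ = 22.587° (east) — does not cross 180°.
Total crossings: 0.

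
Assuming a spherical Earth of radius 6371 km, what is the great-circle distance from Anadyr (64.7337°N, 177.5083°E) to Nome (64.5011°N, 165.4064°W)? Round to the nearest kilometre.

Δλ = -165.4064 − 177.5083 = -342.9147°; wrapped into (−180°, 180°]: 17.0853°.
Δφ = 64.5011 − 64.7337 = -0.2326°.
a = sin²(Δφ/2) + cos φ₁ · cos φ₂ · sin²(Δλ/2) = 0.004059.
c = 2·atan2(√a, √(1−a)) = 0.12750 rad → d = 6371·c ≈ 812.31 km.

812 km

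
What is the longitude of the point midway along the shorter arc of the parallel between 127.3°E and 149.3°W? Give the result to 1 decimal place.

169.0°E

Signed shortest Δλ from +127.3° to -149.3° is +83.4°.
Midpoint longitude = +127.3° + (+83.4°)/2 = +127.3° + 41.7° = +169.0°.
(The naïve average (+127.3 + -149.3)/2 = -11.0° is on the wrong side of the globe.)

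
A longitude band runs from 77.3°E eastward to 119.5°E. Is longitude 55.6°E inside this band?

Band width going east from +77.3° to +119.5°: ((119.5 − 77.3) mod 360) = 42.2°.
Offset of +55.6° east of the west edge: ((55.6 − 77.3) mod 360) = 338.3°.
338.3° > 42.2° ⇒ outside.

No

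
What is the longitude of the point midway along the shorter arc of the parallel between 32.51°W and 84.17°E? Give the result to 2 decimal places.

25.83°E

Signed shortest Δλ from -32.51° to +84.17° is +116.68°.
Midpoint longitude = -32.51° + (+116.68°)/2 = -32.51° + 58.34° = +25.83°.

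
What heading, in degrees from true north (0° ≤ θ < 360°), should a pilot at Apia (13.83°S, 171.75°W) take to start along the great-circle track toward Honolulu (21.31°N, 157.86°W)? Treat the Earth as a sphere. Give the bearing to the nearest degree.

Δλ = -157.86 − -171.75 = 13.89°.
θ = atan2( sin Δλ · cos φ₂ , cos φ₁ · sin φ₂ − sin φ₁ · cos φ₂ · cos Δλ )
  = atan2(0.22365, 0.56906) = 21.455° → normalised to [0°, 360°): 21.455°.

21°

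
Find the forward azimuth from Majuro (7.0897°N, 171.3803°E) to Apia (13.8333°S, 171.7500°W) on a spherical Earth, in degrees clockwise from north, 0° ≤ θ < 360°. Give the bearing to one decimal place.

Δλ = -171.7500 − 171.3803 = -343.1303°; wrapped into (−180°, 180°]: 16.8697°.
θ = atan2( sin Δλ · cos φ₂ , cos φ₁ · sin φ₂ − sin φ₁ · cos φ₂ · cos Δλ )
  = atan2(0.28178, -0.35196) = 141.319° → normalised to [0°, 360°): 141.319°.

141.3°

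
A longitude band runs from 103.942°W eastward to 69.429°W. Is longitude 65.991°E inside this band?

No

Band width going east from -103.942° to -69.429°: ((-69.429 − -103.942) mod 360) = 34.513°.
Offset of +65.991° east of the west edge: ((65.991 − -103.942) mod 360) = 169.933°.
169.933° > 34.513° ⇒ outside.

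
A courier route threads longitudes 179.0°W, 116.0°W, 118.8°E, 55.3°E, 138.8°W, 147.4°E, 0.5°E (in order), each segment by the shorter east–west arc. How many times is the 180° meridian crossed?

3

Leg 1: -179.0° → -116.0°, shortest Δλ = 63.0° (east) — does not cross 180°.
Leg 2: -116.0° → +118.8°, shortest Δλ = -125.2° (west) — crosses 180°.
Leg 3: +118.8° → +55.3°, shortest Δλ = -63.5° (west) — does not cross 180°.
Leg 4: +55.3° → -138.8°, shortest Δλ = 165.9° (east) — crosses 180°.
Leg 5: -138.8° → +147.4°, shortest Δλ = -73.8° (west) — crosses 180°.
Leg 6: +147.4° → +0.5°, shortest Δλ = -146.9° (west) — does not cross 180°.
Total crossings: 3.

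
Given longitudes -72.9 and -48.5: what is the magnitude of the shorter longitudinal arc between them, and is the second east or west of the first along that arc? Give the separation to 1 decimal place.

Raw difference: -48.5 − -72.9 = 24.4°.
Normalise into (−180°, 180°]: 24.4° stays 24.4°.
Positive ⇒ the second point lies to the east; separation 24.4°.

24.4° east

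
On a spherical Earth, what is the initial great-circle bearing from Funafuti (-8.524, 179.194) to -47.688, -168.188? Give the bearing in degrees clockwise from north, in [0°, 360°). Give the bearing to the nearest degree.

167°

Δλ = -168.188 − 179.194 = -347.382°; wrapped into (−180°, 180°]: 12.618°.
θ = atan2( sin Δλ · cos φ₂ , cos φ₁ · sin φ₂ − sin φ₁ · cos φ₂ · cos Δλ )
  = atan2(0.14705, -0.63395) = 166.940° → normalised to [0°, 360°): 166.940°.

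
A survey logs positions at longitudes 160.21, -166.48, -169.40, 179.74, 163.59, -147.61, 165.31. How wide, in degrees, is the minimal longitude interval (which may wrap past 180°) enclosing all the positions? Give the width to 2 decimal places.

52.18°

Sort the longitudes: -169.40°, -166.48°, -147.61°, +160.21°, +163.59°, +165.31°, +179.74°.
Eastward gaps between consecutive values (wrapping around): 2.92°, 18.87°, 307.82°, 3.38°, 1.72°, 14.43°, 10.86°.
Largest gap = 307.82° ⇒ minimal covering band is its complement: 360° − 307.82° = 52.18°.
Band runs from +160.21° eastward to -147.61°, crossing the antimeridian.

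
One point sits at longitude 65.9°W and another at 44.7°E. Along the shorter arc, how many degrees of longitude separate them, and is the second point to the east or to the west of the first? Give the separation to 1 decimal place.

110.6° east

Raw difference: 44.7 − -65.9 = 110.6°.
Normalise into (−180°, 180°]: 110.6° stays 110.6°.
Positive ⇒ the second point lies to the east; separation 110.6°.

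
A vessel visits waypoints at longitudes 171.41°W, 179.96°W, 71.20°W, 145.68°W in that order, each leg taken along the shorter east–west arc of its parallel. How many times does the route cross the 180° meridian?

Leg 1: -171.41° → -179.96°, shortest Δλ = -8.55° (west) — does not cross 180°.
Leg 2: -179.96° → -71.20°, shortest Δλ = 108.76° (east) — does not cross 180°.
Leg 3: -71.20° → -145.68°, shortest Δλ = -74.48° (west) — does not cross 180°.
Total crossings: 0.

0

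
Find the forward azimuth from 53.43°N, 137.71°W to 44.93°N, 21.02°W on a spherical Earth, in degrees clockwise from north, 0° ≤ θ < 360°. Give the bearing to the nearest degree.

Δλ = -21.02 − -137.71 = 116.69°.
θ = atan2( sin Δλ · cos φ₂ , cos φ₁ · sin φ₂ − sin φ₁ · cos φ₂ · cos Δλ )
  = atan2(0.63254, 0.67617) = 43.090° → normalised to [0°, 360°): 43.090°.

43°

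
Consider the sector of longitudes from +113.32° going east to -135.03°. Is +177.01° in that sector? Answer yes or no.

Yes

Band width going east from +113.32° to -135.03°: ((-135.03 − 113.32) mod 360) = 111.65°.
Offset of +177.01° east of the west edge: ((177.01 − 113.32) mod 360) = 63.69°.
63.69° ≤ 111.65° ⇒ inside.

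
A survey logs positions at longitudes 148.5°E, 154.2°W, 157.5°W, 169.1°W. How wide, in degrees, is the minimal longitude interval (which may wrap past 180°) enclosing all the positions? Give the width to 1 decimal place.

Sort the longitudes: -169.1°, -157.5°, -154.2°, +148.5°.
Eastward gaps between consecutive values (wrapping around): 11.6°, 3.3°, 302.7°, 42.4°.
Largest gap = 302.7° ⇒ minimal covering band is its complement: 360° − 302.7° = 57.3°.
Band runs from +148.5° eastward to -154.2°, crossing the antimeridian.

57.3°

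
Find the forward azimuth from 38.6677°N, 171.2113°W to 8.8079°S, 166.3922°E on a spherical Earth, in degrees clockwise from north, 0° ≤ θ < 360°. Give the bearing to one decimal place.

Δλ = 166.3922 − -171.2113 = 337.6035°; wrapped into (−180°, 180°]: -22.3965°.
θ = atan2( sin Δλ · cos φ₂ , cos φ₁ · sin φ₂ − sin φ₁ · cos φ₂ · cos Δλ )
  = atan2(-0.37652, -0.69042) = -151.394° → normalised to [0°, 360°): 208.606°.

208.6°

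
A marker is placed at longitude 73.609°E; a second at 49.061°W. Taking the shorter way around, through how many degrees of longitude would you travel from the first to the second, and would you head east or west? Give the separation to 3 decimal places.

122.670° west

Raw difference: -49.061 − 73.609 = -122.67°.
Normalise into (−180°, 180°]: -122.67° stays -122.67°.
Negative ⇒ the second point lies to the west; separation 122.670°.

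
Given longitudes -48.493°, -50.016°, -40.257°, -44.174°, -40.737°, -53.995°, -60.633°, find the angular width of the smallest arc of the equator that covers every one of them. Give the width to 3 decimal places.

20.376°

Sort the longitudes: -60.633°, -53.995°, -50.016°, -48.493°, -44.174°, -40.737°, -40.257°.
Eastward gaps between consecutive values (wrapping around): 6.638°, 3.979°, 1.523°, 4.319°, 3.437°, 0.480°, 339.624°.
Largest gap = 339.624° ⇒ minimal covering band is its complement: 360° − 339.624° = 20.376°.
Band runs from -60.633° eastward to -40.257°.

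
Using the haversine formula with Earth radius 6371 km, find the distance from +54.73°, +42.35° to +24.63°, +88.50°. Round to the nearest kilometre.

5033 km

Δλ = 88.50 − 42.35 = 46.15°.
Δφ = 24.63 − 54.73 = -30.10°.
a = sin²(Δφ/2) + cos φ₁ · cos φ₂ · sin²(Δλ/2) = 0.148055.
c = 2·atan2(√a, √(1−a)) = 0.78994 rad → d = 6371·c ≈ 5032.69 km.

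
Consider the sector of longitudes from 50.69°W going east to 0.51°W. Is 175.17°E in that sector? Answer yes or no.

Band width going east from -50.69° to -0.51°: ((-0.51 − -50.69) mod 360) = 50.18°.
Offset of +175.17° east of the west edge: ((175.17 − -50.69) mod 360) = 225.86°.
225.86° > 50.18° ⇒ outside.

No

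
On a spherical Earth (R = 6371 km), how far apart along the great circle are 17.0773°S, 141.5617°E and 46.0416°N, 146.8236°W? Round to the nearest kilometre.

Δλ = -146.8236 − 141.5617 = -288.3853°; wrapped into (−180°, 180°]: 71.6147°.
Δφ = 46.0416 − -17.0773 = 63.1189°.
a = sin²(Δφ/2) + cos φ₁ · cos φ₂ · sin²(Δλ/2) = 0.501055.
c = 2·atan2(√a, √(1−a)) = 1.57291 rad → d = 6371·c ≈ 10020.98 km.

10021 km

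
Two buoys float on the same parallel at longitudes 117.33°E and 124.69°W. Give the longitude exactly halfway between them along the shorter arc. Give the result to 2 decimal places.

176.32°E

Signed shortest Δλ from +117.33° to -124.69° is +117.98°.
Midpoint longitude = +117.33° + (+117.98°)/2 = +117.33° + 58.99° = +176.32°.
(The naïve average (+117.33 + -124.69)/2 = -3.68° is on the wrong side of the globe.)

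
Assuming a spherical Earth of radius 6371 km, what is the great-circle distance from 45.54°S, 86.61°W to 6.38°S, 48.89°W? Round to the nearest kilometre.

5666 km

Δλ = -48.89 − -86.61 = 37.72°.
Δφ = -6.38 − -45.54 = 39.16°.
a = sin²(Δφ/2) + cos φ₁ · cos φ₂ · sin²(Δλ/2) = 0.185043.
c = 2·atan2(√a, √(1−a)) = 0.88935 rad → d = 6371·c ≈ 5666.08 km.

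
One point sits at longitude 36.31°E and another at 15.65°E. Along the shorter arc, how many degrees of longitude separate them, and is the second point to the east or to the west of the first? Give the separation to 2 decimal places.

20.66° west

Raw difference: 15.65 − 36.31 = -20.66°.
Normalise into (−180°, 180°]: -20.66° stays -20.66°.
Negative ⇒ the second point lies to the west; separation 20.66°.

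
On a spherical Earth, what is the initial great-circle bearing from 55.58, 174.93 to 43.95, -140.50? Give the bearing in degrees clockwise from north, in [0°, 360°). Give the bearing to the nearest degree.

93°

Δλ = -140.50 − 174.93 = -315.43°; wrapped into (−180°, 180°]: 44.57°.
θ = atan2( sin Δλ · cos φ₂ , cos φ₁ · sin φ₂ − sin φ₁ · cos φ₂ · cos Δλ )
  = atan2(0.50524, -0.03078) = 93.487° → normalised to [0°, 360°): 93.487°.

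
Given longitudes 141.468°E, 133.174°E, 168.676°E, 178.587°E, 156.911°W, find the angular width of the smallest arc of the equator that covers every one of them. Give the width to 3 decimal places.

Sort the longitudes: -156.911°, +133.174°, +141.468°, +168.676°, +178.587°.
Eastward gaps between consecutive values (wrapping around): 290.085°, 8.294°, 27.208°, 9.911°, 24.502°.
Largest gap = 290.085° ⇒ minimal covering band is its complement: 360° − 290.085° = 69.915°.
Band runs from +133.174° eastward to -156.911°, crossing the antimeridian.

69.915°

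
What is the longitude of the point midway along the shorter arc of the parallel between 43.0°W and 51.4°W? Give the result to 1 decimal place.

Signed shortest Δλ from -43.0° to -51.4° is -8.4°.
Midpoint longitude = -43.0° + (-8.4°)/2 = -43.0° − 4.2° = -47.2°.

47.2°W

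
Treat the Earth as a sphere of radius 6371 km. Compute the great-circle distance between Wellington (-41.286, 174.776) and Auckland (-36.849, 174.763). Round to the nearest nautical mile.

Δλ = 174.763 − 174.776 = -0.013°.
Δφ = -36.849 − -41.286 = 4.437°.
a = sin²(Δφ/2) + cos φ₁ · cos φ₂ · sin²(Δλ/2) = 0.001499.
c = 2·atan2(√a, √(1−a)) = 0.07744 rad → d = 6371·c ≈ 493.37 km ≈ 266.40 nmi.

266 nmi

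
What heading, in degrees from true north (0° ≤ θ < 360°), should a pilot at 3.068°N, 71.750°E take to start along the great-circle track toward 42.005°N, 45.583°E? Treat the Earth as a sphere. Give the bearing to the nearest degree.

333°

Δλ = 45.583 − 71.750 = -26.167°.
θ = atan2( sin Δλ · cos φ₂ , cos φ₁ · sin φ₂ − sin φ₁ · cos φ₂ · cos Δλ )
  = atan2(-0.32769, 0.63254) = -27.387° → normalised to [0°, 360°): 332.613°.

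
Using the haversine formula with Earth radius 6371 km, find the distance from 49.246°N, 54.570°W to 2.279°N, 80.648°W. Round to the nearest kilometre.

5779 km

Δλ = -80.648 − -54.570 = -26.078°.
Δφ = 2.279 − 49.246 = -46.967°.
a = sin²(Δφ/2) + cos φ₁ · cos φ₂ · sin²(Δλ/2) = 0.191993.
c = 2·atan2(√a, √(1−a)) = 0.90712 rad → d = 6371·c ≈ 5779.29 km.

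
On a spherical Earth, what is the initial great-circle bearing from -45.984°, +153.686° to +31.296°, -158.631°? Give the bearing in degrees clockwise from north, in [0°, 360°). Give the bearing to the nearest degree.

39°

Δλ = -158.631 − 153.686 = -312.317°; wrapped into (−180°, 180°]: 47.683°.
θ = atan2( sin Δλ · cos φ₂ , cos φ₁ · sin φ₂ − sin φ₁ · cos φ₂ · cos Δλ )
  = atan2(0.63184, 0.77466) = 39.202° → normalised to [0°, 360°): 39.202°.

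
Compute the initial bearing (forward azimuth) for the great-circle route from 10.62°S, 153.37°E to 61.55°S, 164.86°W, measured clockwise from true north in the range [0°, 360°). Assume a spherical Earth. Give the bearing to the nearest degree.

158°

Δλ = -164.86 − 153.37 = -318.23°; wrapped into (−180°, 180°]: 41.77°.
θ = atan2( sin Δλ · cos φ₂ , cos φ₁ · sin φ₂ − sin φ₁ · cos φ₂ · cos Δλ )
  = atan2(0.31734, -0.79869) = 158.331° → normalised to [0°, 360°): 158.331°.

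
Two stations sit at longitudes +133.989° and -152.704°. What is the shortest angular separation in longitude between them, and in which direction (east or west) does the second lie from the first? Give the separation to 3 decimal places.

73.307° east

Raw difference: -152.704 − 133.989 = -286.693°.
Normalise into (−180°, 180°]: -286.693° + 360° = 73.307°.
Positive ⇒ the second point lies to the east; separation 73.307°.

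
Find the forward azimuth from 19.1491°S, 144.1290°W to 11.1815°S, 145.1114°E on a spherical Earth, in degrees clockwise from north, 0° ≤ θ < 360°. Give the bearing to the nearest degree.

Δλ = 145.1114 − -144.1290 = 289.2404°; wrapped into (−180°, 180°]: -70.7596°.
θ = atan2( sin Δλ · cos φ₂ , cos φ₁ · sin φ₂ − sin φ₁ · cos φ₂ · cos Δλ )
  = atan2(-0.92622, -0.07714) = -94.761° → normalised to [0°, 360°): 265.239°.

265°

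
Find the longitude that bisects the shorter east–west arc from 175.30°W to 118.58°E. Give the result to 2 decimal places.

Signed shortest Δλ from -175.30° to +118.58° is -66.12°.
Midpoint longitude = -175.30° + (-66.12°)/2 = -175.30° − 33.06° = -208.36°.
Normalise into (−180°, 180°]: +151.64°.
(The naïve average (-175.30 + +118.58)/2 = -28.36° is on the wrong side of the globe.)

151.64°E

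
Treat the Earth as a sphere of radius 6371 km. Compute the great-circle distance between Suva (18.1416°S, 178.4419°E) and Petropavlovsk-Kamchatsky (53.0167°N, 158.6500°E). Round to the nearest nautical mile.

Δλ = 158.6500 − 178.4419 = -19.7919°.
Δφ = 53.0167 − -18.1416 = 71.1583°.
a = sin²(Δφ/2) + cos φ₁ · cos φ₂ · sin²(Δλ/2) = 0.355408.
c = 2·atan2(√a, √(1−a)) = 1.27742 rad → d = 6371·c ≈ 8138.45 km ≈ 4394.41 nmi.

4394 nmi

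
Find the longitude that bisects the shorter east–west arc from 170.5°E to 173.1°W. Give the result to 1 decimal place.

Signed shortest Δλ from +170.5° to -173.1° is +16.4°.
Midpoint longitude = +170.5° + (+16.4°)/2 = +170.5° + 8.2° = +178.7°.
(The naïve average (+170.5 + -173.1)/2 = -1.3° is on the wrong side of the globe.)

178.7°E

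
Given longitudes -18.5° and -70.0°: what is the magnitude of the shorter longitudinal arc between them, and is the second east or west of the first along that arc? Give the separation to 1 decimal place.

51.5° west

Raw difference: -70.0 − -18.5 = -51.5°.
Normalise into (−180°, 180°]: -51.5° stays -51.5°.
Negative ⇒ the second point lies to the west; separation 51.5°.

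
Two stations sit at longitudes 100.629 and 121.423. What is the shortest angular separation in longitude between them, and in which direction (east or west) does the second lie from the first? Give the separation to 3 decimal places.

20.794° east

Raw difference: 121.423 − 100.629 = 20.794°.
Normalise into (−180°, 180°]: 20.794° stays 20.794°.
Positive ⇒ the second point lies to the east; separation 20.794°.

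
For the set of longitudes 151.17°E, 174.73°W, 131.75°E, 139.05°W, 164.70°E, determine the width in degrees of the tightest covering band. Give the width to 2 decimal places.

Sort the longitudes: -174.73°, -139.05°, +131.75°, +151.17°, +164.70°.
Eastward gaps between consecutive values (wrapping around): 35.68°, 270.80°, 19.42°, 13.53°, 20.57°.
Largest gap = 270.80° ⇒ minimal covering band is its complement: 360° − 270.80° = 89.20°.
Band runs from +131.75° eastward to -139.05°, crossing the antimeridian.

89.20°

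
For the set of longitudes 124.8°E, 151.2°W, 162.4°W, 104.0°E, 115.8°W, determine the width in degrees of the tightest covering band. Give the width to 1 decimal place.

Sort the longitudes: -162.4°, -151.2°, -115.8°, +104.0°, +124.8°.
Eastward gaps between consecutive values (wrapping around): 11.2°, 35.4°, 219.8°, 20.8°, 72.8°.
Largest gap = 219.8° ⇒ minimal covering band is its complement: 360° − 219.8° = 140.2°.
Band runs from +104.0° eastward to -115.8°, crossing the antimeridian.

140.2°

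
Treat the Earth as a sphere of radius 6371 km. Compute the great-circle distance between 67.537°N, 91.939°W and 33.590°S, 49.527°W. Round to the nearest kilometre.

Δλ = -49.527 − -91.939 = 42.412°.
Δφ = -33.590 − 67.537 = -101.127°.
a = sin²(Δφ/2) + cos φ₁ · cos φ₂ · sin²(Δλ/2) = 0.638138.
c = 2·atan2(√a, √(1−a)) = 1.85071 rad → d = 6371·c ≈ 11790.89 km.

11791 km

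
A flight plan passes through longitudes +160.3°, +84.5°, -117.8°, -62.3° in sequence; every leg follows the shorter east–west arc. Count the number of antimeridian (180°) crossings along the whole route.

1

Leg 1: +160.3° → +84.5°, shortest Δλ = -75.8° (west) — does not cross 180°.
Leg 2: +84.5° → -117.8°, shortest Δλ = 157.7° (east) — crosses 180°.
Leg 3: -117.8° → -62.3°, shortest Δλ = 55.5° (east) — does not cross 180°.
Total crossings: 1.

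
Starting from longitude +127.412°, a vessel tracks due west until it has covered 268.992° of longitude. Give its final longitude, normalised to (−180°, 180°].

-141.580°

Start at +127.412°; shift −268.992° → -141.580°.
-141.580° already lies in (−180°, 180°].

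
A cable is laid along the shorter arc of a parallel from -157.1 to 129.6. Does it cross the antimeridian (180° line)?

Yes

Naïve |129.6 − -157.1| = 286.7° > 180°, so the shorter arc goes the other way round — across 180°.
Signed shortest Δλ = ((129.6 − -157.1 + 180) mod 360) − 180 = -73.3°.
Going west by 73.3° from -157.1° passes through 180° before reaching +129.6°.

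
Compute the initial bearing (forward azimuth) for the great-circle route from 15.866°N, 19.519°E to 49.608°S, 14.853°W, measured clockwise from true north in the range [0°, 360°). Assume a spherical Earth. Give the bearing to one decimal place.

202.6°

Δλ = -14.853 − 19.519 = -34.372°.
θ = atan2( sin Δλ · cos φ₂ , cos φ₁ · sin φ₂ − sin φ₁ · cos φ₂ · cos Δλ )
  = atan2(-0.36584, -0.87884) = -157.399° → normalised to [0°, 360°): 202.601°.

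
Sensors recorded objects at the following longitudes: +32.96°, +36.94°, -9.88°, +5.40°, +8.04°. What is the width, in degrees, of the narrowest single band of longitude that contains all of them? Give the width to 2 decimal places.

46.82°

Sort the longitudes: -9.88°, +5.40°, +8.04°, +32.96°, +36.94°.
Eastward gaps between consecutive values (wrapping around): 15.28°, 2.64°, 24.92°, 3.98°, 313.18°.
Largest gap = 313.18° ⇒ minimal covering band is its complement: 360° − 313.18° = 46.82°.
Band runs from -9.88° eastward to +36.94°.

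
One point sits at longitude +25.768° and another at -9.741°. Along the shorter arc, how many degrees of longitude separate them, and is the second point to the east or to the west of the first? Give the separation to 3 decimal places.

35.509° west

Raw difference: -9.741 − 25.768 = -35.509°.
Normalise into (−180°, 180°]: -35.509° stays -35.509°.
Negative ⇒ the second point lies to the west; separation 35.509°.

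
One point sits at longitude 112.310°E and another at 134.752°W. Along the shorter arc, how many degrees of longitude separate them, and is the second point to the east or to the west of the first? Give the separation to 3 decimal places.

Raw difference: -134.752 − 112.310 = -247.062°.
Normalise into (−180°, 180°]: -247.062° + 360° = 112.938°.
Positive ⇒ the second point lies to the east; separation 112.938°.

112.938° east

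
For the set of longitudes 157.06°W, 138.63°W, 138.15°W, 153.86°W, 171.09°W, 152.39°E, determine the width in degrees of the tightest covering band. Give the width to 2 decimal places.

69.46°

Sort the longitudes: -171.09°, -157.06°, -153.86°, -138.63°, -138.15°, +152.39°.
Eastward gaps between consecutive values (wrapping around): 14.03°, 3.20°, 15.23°, 0.48°, 290.54°, 36.52°.
Largest gap = 290.54° ⇒ minimal covering band is its complement: 360° − 290.54° = 69.46°.
Band runs from +152.39° eastward to -138.15°, crossing the antimeridian.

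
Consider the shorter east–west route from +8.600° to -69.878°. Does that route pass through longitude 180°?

Signed shortest Δλ = ((-69.878 − 8.600 + 180) mod 360) − 180 = -78.478°.
Going west by 78.478° from +8.600° reaches -69.878° without touching 180°.

No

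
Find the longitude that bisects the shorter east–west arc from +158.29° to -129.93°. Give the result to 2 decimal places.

Signed shortest Δλ from +158.29° to -129.93° is +71.78°.
Midpoint longitude = +158.29° + (+71.78°)/2 = +158.29° + 35.89° = +194.18°.
Normalise into (−180°, 180°]: -165.82°.
(The naïve average (+158.29 + -129.93)/2 = 14.18° is on the wrong side of the globe.)

-165.82°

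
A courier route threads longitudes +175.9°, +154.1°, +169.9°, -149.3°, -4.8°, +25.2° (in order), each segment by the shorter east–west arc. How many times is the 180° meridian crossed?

1

Leg 1: +175.9° → +154.1°, shortest Δλ = -21.8° (west) — does not cross 180°.
Leg 2: +154.1° → +169.9°, shortest Δλ = 15.8° (east) — does not cross 180°.
Leg 3: +169.9° → -149.3°, shortest Δλ = 40.8° (east) — crosses 180°.
Leg 4: -149.3° → -4.8°, shortest Δλ = 144.5° (east) — does not cross 180°.
Leg 5: -4.8° → +25.2°, shortest Δλ = 30.0° (east) — does not cross 180°.
Total crossings: 1.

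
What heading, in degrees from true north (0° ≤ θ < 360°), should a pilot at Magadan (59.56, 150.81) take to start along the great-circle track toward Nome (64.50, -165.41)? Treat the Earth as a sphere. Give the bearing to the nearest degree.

58°

Δλ = -165.41 − 150.81 = -316.22°; wrapped into (−180°, 180°]: 43.78°.
θ = atan2( sin Δλ · cos φ₂ , cos φ₁ · sin φ₂ − sin φ₁ · cos φ₂ · cos Δλ )
  = atan2(0.29787, 0.18930) = 57.564° → normalised to [0°, 360°): 57.564°.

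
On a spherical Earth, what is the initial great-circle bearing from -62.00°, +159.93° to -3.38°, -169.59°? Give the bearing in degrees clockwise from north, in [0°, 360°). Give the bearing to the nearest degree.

35°

Δλ = -169.59 − 159.93 = -329.52°; wrapped into (−180°, 180°]: 30.48°.
θ = atan2( sin Δλ · cos φ₂ , cos φ₁ · sin φ₂ − sin φ₁ · cos φ₂ · cos Δλ )
  = atan2(0.50636, 0.73193) = 34.676° → normalised to [0°, 360°): 34.676°.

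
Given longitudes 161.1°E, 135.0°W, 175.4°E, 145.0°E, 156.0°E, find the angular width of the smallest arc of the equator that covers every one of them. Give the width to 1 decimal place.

80.0°

Sort the longitudes: -135.0°, +145.0°, +156.0°, +161.1°, +175.4°.
Eastward gaps between consecutive values (wrapping around): 280.0°, 11.0°, 5.1°, 14.3°, 49.6°.
Largest gap = 280.0° ⇒ minimal covering band is its complement: 360° − 280.0° = 80.0°.
Band runs from +145.0° eastward to -135.0°, crossing the antimeridian.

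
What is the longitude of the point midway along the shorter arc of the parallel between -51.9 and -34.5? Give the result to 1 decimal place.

-43.2°

Signed shortest Δλ from -51.9° to -34.5° is +17.4°.
Midpoint longitude = -51.9° + (+17.4°)/2 = -51.9° + 8.7° = -43.2°.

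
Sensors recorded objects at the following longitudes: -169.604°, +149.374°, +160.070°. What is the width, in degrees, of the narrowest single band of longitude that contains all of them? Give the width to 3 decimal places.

41.022°

Sort the longitudes: -169.604°, +149.374°, +160.070°.
Eastward gaps between consecutive values (wrapping around): 318.978°, 10.696°, 30.326°.
Largest gap = 318.978° ⇒ minimal covering band is its complement: 360° − 318.978° = 41.022°.
Band runs from +149.374° eastward to -169.604°, crossing the antimeridian.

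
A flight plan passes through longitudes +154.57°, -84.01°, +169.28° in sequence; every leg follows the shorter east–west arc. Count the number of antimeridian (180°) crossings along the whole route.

Leg 1: +154.57° → -84.01°, shortest Δλ = 121.42° (east) — crosses 180°.
Leg 2: -84.01° → +169.28°, shortest Δλ = -106.71° (west) — crosses 180°.
Total crossings: 2.

2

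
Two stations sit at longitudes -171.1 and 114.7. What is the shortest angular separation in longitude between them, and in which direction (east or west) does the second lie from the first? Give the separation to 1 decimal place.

74.2° west

Raw difference: 114.7 − -171.1 = 285.8°.
Normalise into (−180°, 180°]: 285.8° − 360° = -74.2°.
Negative ⇒ the second point lies to the west; separation 74.2°.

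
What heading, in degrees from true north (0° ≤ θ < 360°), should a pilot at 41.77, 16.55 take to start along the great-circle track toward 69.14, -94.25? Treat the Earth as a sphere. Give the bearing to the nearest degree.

337°

Δλ = -94.25 − 16.55 = -110.80°.
θ = atan2( sin Δλ · cos φ₂ , cos φ₁ · sin φ₂ − sin φ₁ · cos φ₂ · cos Δλ )
  = atan2(-0.33288, 0.78117) = -23.080° → normalised to [0°, 360°): 336.920°.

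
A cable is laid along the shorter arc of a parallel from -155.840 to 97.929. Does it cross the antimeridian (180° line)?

Naïve |97.929 − -155.840| = 253.769° > 180°, so the shorter arc goes the other way round — across 180°.
Signed shortest Δλ = ((97.929 − -155.840 + 180) mod 360) − 180 = -106.231°.
Going west by 106.231° from -155.840° passes through 180° before reaching +97.929°.

Yes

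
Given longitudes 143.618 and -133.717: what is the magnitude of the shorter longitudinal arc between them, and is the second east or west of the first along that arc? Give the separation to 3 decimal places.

Raw difference: -133.717 − 143.618 = -277.335°.
Normalise into (−180°, 180°]: -277.335° + 360° = 82.665°.
Positive ⇒ the second point lies to the east; separation 82.665°.

82.665° east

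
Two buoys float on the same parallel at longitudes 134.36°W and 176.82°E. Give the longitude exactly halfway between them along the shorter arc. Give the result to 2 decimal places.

158.77°W

Signed shortest Δλ from -134.36° to +176.82° is -48.82°.
Midpoint longitude = -134.36° + (-48.82°)/2 = -134.36° − 24.41° = -158.77°.
(The naïve average (-134.36 + +176.82)/2 = 21.23° is on the wrong side of the globe.)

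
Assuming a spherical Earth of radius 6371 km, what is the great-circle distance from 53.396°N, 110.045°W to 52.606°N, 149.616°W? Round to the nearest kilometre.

Δλ = -149.616 − -110.045 = -39.571°.
Δφ = 52.606 − 53.396 = -0.790°.
a = sin²(Δφ/2) + cos φ₁ · cos φ₂ · sin²(Δλ/2) = 0.041540.
c = 2·atan2(√a, √(1−a)) = 0.41050 rad → d = 6371·c ≈ 2615.31 km.

2615 km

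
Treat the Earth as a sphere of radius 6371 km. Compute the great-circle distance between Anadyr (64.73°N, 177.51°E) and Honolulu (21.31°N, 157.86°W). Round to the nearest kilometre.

Δλ = -157.86 − 177.51 = -335.37°; wrapped into (−180°, 180°]: 24.63°.
Δφ = 21.31 − 64.73 = -43.42°.
a = sin²(Δφ/2) + cos φ₁ · cos φ₂ · sin²(Δλ/2) = 0.154924.
c = 2·atan2(√a, √(1−a)) = 0.80910 rad → d = 6371·c ≈ 5154.76 km.

5155 km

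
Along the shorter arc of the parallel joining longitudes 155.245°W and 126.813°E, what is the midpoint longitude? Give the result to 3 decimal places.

Signed shortest Δλ from -155.245° to +126.813° is -77.942°.
Midpoint longitude = -155.245° + (-77.942°)/2 = -155.245° − 38.971° = -194.216°.
Normalise into (−180°, 180°]: +165.784°.
(The naïve average (-155.245 + +126.813)/2 = -14.216° is on the wrong side of the globe.)

165.784°E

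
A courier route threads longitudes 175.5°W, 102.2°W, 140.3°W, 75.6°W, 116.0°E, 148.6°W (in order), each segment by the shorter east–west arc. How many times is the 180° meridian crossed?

2

Leg 1: -175.5° → -102.2°, shortest Δλ = 73.3° (east) — does not cross 180°.
Leg 2: -102.2° → -140.3°, shortest Δλ = -38.1° (west) — does not cross 180°.
Leg 3: -140.3° → -75.6°, shortest Δλ = 64.7° (east) — does not cross 180°.
Leg 4: -75.6° → +116.0°, shortest Δλ = -168.4° (west) — crosses 180°.
Leg 5: +116.0° → -148.6°, shortest Δλ = 95.4° (east) — crosses 180°.
Total crossings: 2.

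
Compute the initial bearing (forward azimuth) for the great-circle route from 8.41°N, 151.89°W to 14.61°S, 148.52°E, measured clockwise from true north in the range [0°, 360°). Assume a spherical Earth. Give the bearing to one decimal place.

Δλ = 148.52 − -151.89 = 300.41°; wrapped into (−180°, 180°]: -59.59°.
θ = atan2( sin Δλ · cos φ₂ , cos φ₁ · sin φ₂ − sin φ₁ · cos φ₂ · cos Δλ )
  = atan2(-0.83454, -0.32116) = -111.049° → normalised to [0°, 360°): 248.951°.

249.0°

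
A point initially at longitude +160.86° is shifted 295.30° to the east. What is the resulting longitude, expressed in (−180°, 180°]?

+96.16°

Start at +160.86°; shift +295.30° → +456.16°.
+456.16° lies outside (−180°, 180°]; subtract 360° → +96.16°.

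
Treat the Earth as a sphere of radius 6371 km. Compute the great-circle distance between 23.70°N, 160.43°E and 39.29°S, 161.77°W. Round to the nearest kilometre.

8030 km

Δλ = -161.77 − 160.43 = -322.20°; wrapped into (−180°, 180°]: 37.80°.
Δφ = -39.29 − 23.70 = -62.99°.
a = sin²(Δφ/2) + cos φ₁ · cos φ₂ · sin²(Δλ/2) = 0.347283.
c = 2·atan2(√a, √(1−a)) = 1.26040 rad → d = 6371·c ≈ 8030.03 km.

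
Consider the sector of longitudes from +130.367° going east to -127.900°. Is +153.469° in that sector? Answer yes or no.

Yes

Band width going east from +130.367° to -127.900°: ((-127.900 − 130.367) mod 360) = 101.733°.
Offset of +153.469° east of the west edge: ((153.469 − 130.367) mod 360) = 23.102°.
23.102° ≤ 101.733° ⇒ inside.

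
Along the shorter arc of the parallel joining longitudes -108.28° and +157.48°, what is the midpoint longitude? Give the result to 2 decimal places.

Signed shortest Δλ from -108.28° to +157.48° is -94.24°.
Midpoint longitude = -108.28° + (-94.24°)/2 = -108.28° − 47.12° = -155.40°.
(The naïve average (-108.28 + +157.48)/2 = 24.6° is on the wrong side of the globe.)

-155.40°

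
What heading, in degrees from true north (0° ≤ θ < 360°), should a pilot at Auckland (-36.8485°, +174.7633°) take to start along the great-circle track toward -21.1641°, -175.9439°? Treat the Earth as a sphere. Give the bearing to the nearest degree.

Δλ = -175.9439 − 174.7633 = -350.7072°; wrapped into (−180°, 180°]: 9.2928°.
θ = atan2( sin Δλ · cos φ₂ , cos φ₁ · sin φ₂ − sin φ₁ · cos φ₂ · cos Δλ )
  = atan2(0.15059, 0.26300) = 29.795° → normalised to [0°, 360°): 29.795°.

30°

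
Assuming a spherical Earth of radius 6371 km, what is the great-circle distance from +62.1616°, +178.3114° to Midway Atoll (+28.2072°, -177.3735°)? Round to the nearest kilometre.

3789 km

Δλ = -177.3735 − 178.3114 = -355.6849°; wrapped into (−180°, 180°]: 4.3151°.
Δφ = 28.2072 − 62.1616 = -33.9544°.
a = sin²(Δφ/2) + cos φ₁ · cos φ₂ · sin²(Δλ/2) = 0.085842.
c = 2·atan2(√a, √(1−a)) = 0.59470 rad → d = 6371·c ≈ 3788.84 km.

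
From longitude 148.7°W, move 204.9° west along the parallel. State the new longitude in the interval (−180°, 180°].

6.4°E

Start at -148.7°; shift −204.9° → -353.6°.
-353.6° lies outside (−180°, 180°]; add 360° → +6.4°.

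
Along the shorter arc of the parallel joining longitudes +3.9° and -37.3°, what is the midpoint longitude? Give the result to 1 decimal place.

Signed shortest Δλ from +3.9° to -37.3° is -41.2°.
Midpoint longitude = +3.9° + (-41.2°)/2 = +3.9° − 20.6° = -16.7°.

-16.7°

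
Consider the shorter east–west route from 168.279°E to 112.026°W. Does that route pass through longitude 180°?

Naïve |-112.026 − 168.279| = 280.305° > 180°, so the shorter arc goes the other way round — across 180°.
Signed shortest Δλ = ((-112.026 − 168.279 + 180) mod 360) − 180 = 79.695°.
Going east by 79.695° from +168.279° passes through 180° before reaching -112.026°.

Yes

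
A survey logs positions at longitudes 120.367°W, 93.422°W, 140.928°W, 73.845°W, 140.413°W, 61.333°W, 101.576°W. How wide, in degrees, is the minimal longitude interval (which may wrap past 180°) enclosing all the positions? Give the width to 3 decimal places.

Sort the longitudes: -140.928°, -140.413°, -120.367°, -101.576°, -93.422°, -73.845°, -61.333°.
Eastward gaps between consecutive values (wrapping around): 0.515°, 20.046°, 18.791°, 8.154°, 19.577°, 12.512°, 280.405°.
Largest gap = 280.405° ⇒ minimal covering band is its complement: 360° − 280.405° = 79.595°.
Band runs from -140.928° eastward to -61.333°.

79.595°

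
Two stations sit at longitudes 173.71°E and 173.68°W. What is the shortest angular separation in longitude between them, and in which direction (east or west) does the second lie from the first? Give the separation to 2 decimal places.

12.61° east

Raw difference: -173.68 − 173.71 = -347.39°.
Normalise into (−180°, 180°]: -347.39° + 360° = 12.61°.
Positive ⇒ the second point lies to the east; separation 12.61°.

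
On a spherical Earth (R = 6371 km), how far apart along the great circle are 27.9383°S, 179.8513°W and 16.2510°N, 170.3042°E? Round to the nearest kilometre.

5027 km

Δλ = 170.3042 − -179.8513 = 350.1555°; wrapped into (−180°, 180°]: -9.8445°.
Δφ = 16.2510 − -27.9383 = 44.1893°.
a = sin²(Δφ/2) + cos φ₁ · cos φ₂ · sin²(Δλ/2) = 0.147724.
c = 2·atan2(√a, √(1−a)) = 0.78900 rad → d = 6371·c ≈ 5026.75 km.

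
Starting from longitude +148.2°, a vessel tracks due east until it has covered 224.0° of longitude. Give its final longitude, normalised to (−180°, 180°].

+12.2°

Start at +148.2°; shift +224.0° → +372.2°.
+372.2° lies outside (−180°, 180°]; subtract 360° → +12.2°.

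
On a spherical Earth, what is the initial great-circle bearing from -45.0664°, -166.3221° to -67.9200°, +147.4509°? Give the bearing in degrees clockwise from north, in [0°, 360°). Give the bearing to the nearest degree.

Δλ = 147.4509 − -166.3221 = 313.7730°; wrapped into (−180°, 180°]: -46.2270°.
θ = atan2( sin Δλ · cos φ₂ , cos φ₁ · sin φ₂ − sin φ₁ · cos φ₂ · cos Δλ )
  = atan2(-0.27143, -0.47039) = -150.014° → normalised to [0°, 360°): 209.986°.

210°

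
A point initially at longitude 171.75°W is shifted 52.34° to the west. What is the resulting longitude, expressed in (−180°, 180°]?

135.91°E

Start at -171.75°; shift −52.34° → -224.09°.
-224.09° lies outside (−180°, 180°]; add 360° → +135.91°.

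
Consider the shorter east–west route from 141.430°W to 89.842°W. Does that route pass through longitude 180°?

Signed shortest Δλ = ((-89.842 − -141.430 + 180) mod 360) − 180 = 51.588°.
Going east by 51.588° from -141.430° reaches -89.842° without touching 180°.

No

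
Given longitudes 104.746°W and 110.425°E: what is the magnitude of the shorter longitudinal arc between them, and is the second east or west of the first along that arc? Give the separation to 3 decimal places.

Raw difference: 110.425 − -104.746 = 215.171°.
Normalise into (−180°, 180°]: 215.171° − 360° = -144.829°.
Negative ⇒ the second point lies to the west; separation 144.829°.

144.829° west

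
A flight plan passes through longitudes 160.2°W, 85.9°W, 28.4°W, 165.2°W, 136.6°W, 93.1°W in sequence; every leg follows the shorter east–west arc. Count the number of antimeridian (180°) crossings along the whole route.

Leg 1: -160.2° → -85.9°, shortest Δλ = 74.3° (east) — does not cross 180°.
Leg 2: -85.9° → -28.4°, shortest Δλ = 57.5° (east) — does not cross 180°.
Leg 3: -28.4° → -165.2°, shortest Δλ = -136.8° (west) — does not cross 180°.
Leg 4: -165.2° → -136.6°, shortest Δλ = 28.6° (east) — does not cross 180°.
Leg 5: -136.6° → -93.1°, shortest Δλ = 43.5° (east) — does not cross 180°.
Total crossings: 0.

0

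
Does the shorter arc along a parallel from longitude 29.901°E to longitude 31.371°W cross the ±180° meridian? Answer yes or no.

Signed shortest Δλ = ((-31.371 − 29.901 + 180) mod 360) − 180 = -61.272°.
Going west by 61.272° from +29.901° reaches -31.371° without touching 180°.

No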